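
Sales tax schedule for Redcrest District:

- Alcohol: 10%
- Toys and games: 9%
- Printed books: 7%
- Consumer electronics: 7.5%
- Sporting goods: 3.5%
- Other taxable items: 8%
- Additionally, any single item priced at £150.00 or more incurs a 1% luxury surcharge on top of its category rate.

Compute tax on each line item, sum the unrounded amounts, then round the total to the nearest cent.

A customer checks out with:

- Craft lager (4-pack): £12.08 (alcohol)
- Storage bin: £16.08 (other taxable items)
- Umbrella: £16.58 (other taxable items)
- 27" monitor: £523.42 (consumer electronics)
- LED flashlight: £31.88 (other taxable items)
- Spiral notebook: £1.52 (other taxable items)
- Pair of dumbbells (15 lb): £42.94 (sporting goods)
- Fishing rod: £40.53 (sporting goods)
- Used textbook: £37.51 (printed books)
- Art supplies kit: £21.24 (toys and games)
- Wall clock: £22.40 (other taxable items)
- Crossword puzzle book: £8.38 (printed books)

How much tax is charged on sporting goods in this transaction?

£2.92

Pair of dumbbells (15 lb) £42.94: sporting goods → 3.5% → £1.5029
Fishing rod £40.53: sporting goods → 3.5% → £1.41855
Tax on sporting goods: unrounded sum = £2.92145 → £2.92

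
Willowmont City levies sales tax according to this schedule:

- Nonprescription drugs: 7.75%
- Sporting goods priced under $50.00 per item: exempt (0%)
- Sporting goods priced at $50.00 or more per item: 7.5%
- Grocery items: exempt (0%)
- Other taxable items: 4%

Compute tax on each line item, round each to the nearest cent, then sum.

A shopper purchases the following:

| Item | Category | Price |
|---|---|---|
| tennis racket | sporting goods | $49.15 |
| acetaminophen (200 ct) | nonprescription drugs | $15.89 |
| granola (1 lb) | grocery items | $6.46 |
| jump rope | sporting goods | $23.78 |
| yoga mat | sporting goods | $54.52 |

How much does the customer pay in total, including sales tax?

$155.12

Tennis racket $49.15: sporting goods, under $50.00 → 0% → $0.00
Acetaminophen (200 ct) $15.89: nonprescription drugs → 7.75% → $1.23
Granola (1 lb) $6.46: grocery items → 0% → $0.00
Jump rope $23.78: sporting goods, under $50.00 → 0% → $0.00
Yoga mat $54.52: sporting goods, $50.00 or more → 7.5% → $4.09
Subtotal = $149.80; tax = $5.32; total due = $155.12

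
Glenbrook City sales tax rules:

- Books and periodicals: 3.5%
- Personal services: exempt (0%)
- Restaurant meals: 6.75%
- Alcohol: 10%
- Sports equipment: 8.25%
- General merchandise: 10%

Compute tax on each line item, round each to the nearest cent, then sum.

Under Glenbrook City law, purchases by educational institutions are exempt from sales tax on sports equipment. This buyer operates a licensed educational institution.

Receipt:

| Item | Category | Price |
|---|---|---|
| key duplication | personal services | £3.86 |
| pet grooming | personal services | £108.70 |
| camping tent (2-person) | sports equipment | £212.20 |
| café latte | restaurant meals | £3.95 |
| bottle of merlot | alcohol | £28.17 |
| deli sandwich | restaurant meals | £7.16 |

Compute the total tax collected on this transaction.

£3.57

Key duplication £3.86: personal services → 0% → £0.00
Pet grooming £108.70: personal services → 0% → £0.00
Camping tent (2-person) £212.20: sports equipment, buyer-exempt → 0% → £0.00
Café latte £3.95: restaurant meals → 6.75% → £0.27
Bottle of merlot £28.17: alcohol → 10% → £2.82
Deli sandwich £7.16: restaurant meals → 6.75% → £0.48
Total tax = £0.27 + £2.82 + £0.48 = £3.57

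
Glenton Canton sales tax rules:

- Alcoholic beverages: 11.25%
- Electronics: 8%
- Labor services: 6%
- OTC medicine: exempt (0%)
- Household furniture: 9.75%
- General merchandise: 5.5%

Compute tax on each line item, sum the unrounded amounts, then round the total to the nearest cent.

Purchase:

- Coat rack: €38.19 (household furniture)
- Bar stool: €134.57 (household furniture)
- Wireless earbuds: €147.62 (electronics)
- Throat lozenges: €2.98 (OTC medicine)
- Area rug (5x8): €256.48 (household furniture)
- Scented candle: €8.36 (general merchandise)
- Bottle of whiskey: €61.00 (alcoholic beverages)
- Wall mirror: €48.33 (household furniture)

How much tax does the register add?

€65.69

Coat rack €38.19: household furniture → 9.75% → €3.723525
Bar stool €134.57: household furniture → 9.75% → €13.120575
Wireless earbuds €147.62: electronics → 8% → €11.8096
Throat lozenges €2.98: OTC medicine → 0% → €0.00
Area rug (5x8) €256.48: household furniture → 9.75% → €25.0068
Scented candle €8.36: general merchandise → 5.5% → €0.4598
Bottle of whiskey €61.00: alcoholic beverages → 11.25% → €6.8625
Wall mirror €48.33: household furniture → 9.75% → €4.712175
Unrounded tax sum = €65.694975 → €65.69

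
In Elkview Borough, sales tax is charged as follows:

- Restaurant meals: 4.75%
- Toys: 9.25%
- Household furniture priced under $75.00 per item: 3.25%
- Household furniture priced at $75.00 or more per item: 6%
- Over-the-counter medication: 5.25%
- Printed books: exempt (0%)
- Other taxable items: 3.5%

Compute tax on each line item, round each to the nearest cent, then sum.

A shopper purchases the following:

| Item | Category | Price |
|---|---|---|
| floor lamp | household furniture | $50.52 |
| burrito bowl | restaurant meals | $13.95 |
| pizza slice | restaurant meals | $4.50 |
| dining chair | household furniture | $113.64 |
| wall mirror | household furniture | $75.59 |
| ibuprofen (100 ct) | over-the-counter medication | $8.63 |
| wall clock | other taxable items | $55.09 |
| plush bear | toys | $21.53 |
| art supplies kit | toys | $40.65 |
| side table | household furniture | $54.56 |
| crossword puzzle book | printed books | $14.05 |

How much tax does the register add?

Floor lamp $50.52: household furniture, under $75.00 → 3.25% → $1.64
Burrito bowl $13.95: restaurant meals → 4.75% → $0.66
Pizza slice $4.50: restaurant meals → 4.75% → $0.21
Dining chair $113.64: household furniture, $75.00 or more → 6% → $6.82
Wall mirror $75.59: household furniture, $75.00 or more → 6% → $4.54
Ibuprofen (100 ct) $8.63: over-the-counter medication → 5.25% → $0.45
Wall clock $55.09: other taxable items → 3.5% → $1.93
Plush bear $21.53: toys → 9.25% → $1.99
Art supplies kit $40.65: toys → 9.25% → $3.76
Side table $54.56: household furniture, under $75.00 → 3.25% → $1.77
Crossword puzzle book $14.05: printed books → 0% → $0.00
Total tax = $1.64 + $0.66 + $0.21 + $6.82 + $4.54 + $0.45 + $1.93 + $1.99 + $3.76 + $1.77 = $23.77

$23.77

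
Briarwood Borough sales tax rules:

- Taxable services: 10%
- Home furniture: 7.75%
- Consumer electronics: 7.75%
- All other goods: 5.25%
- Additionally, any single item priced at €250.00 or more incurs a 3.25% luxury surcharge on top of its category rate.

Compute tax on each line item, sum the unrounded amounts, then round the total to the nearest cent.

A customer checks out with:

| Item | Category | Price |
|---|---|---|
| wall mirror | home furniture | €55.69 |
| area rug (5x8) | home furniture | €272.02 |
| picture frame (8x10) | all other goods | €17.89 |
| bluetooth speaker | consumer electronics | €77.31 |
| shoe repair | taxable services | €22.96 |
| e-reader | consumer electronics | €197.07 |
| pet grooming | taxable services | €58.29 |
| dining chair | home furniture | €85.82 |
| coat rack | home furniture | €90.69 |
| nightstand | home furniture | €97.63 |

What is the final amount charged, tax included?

Wall mirror €55.69: home furniture → 7.75% → €4.315975
Area rug (5x8) €272.02: home furniture → 7.75% + 3.25% surcharge = 11% → €29.9222
Picture frame (8x10) €17.89: all other goods → 5.25% → €0.939225
Bluetooth speaker €77.31: consumer electronics → 7.75% → €5.991525
Shoe repair €22.96: taxable services → 10% → €2.296
E-reader €197.07: consumer electronics → 7.75% → €15.272925
Pet grooming €58.29: taxable services → 10% → €5.829
Dining chair €85.82: home furniture → 7.75% → €6.65105
Coat rack €90.69: home furniture → 7.75% → €7.028475
Nightstand €97.63: home furniture → 7.75% → €7.566325
Subtotal = €975.37; unrounded tax = €85.8127 → €85.81; total due = €1061.18

€1061.18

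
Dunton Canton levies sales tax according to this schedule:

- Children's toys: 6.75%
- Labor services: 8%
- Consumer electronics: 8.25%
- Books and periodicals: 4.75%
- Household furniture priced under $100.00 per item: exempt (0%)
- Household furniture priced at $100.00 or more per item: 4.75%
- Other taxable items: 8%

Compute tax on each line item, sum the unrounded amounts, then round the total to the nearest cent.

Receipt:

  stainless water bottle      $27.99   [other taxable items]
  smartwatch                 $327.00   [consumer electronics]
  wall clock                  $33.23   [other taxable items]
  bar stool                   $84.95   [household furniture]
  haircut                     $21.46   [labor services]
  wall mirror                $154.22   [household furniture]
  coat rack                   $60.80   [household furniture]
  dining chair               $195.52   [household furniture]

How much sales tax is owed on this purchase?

$50.20

Stainless water bottle $27.99: other taxable items → 8% → $2.2392
Smartwatch $327.00: consumer electronics → 8.25% → $26.9775
Wall clock $33.23: other taxable items → 8% → $2.6584
Bar stool $84.95: household furniture, under $100.00 → 0% → $0.00
Haircut $21.46: labor services → 8% → $1.7168
Wall mirror $154.22: household furniture, $100.00 or more → 4.75% → $7.32545
Coat rack $60.80: household furniture, under $100.00 → 0% → $0.00
Dining chair $195.52: household furniture, $100.00 or more → 4.75% → $9.2872
Unrounded tax sum = $50.20455 → $50.20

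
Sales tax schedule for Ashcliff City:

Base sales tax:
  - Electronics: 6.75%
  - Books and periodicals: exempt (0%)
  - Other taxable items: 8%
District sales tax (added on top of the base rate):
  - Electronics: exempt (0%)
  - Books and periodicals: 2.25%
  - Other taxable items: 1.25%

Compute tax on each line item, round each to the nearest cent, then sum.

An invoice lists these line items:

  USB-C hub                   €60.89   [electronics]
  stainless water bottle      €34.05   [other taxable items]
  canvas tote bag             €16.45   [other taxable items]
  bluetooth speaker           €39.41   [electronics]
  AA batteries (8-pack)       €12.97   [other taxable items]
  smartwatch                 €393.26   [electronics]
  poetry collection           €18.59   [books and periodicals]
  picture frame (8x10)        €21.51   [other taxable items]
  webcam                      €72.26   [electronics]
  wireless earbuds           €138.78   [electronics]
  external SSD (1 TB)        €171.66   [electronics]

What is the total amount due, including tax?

€1047.27

USB-C hub €60.89: electronics → 6.75% + 0% district = 6.75% → €4.11
Stainless water bottle €34.05: other taxable items → 8% + 1.25% district = 9.25% → €3.15
Canvas tote bag €16.45: other taxable items → 8% + 1.25% district = 9.25% → €1.52
Bluetooth speaker €39.41: electronics → 6.75% + 0% district = 6.75% → €2.66
AA batteries (8-pack) €12.97: other taxable items → 8% + 1.25% district = 9.25% → €1.20
Smartwatch €393.26: electronics → 6.75% + 0% district = 6.75% → €26.55
Poetry collection €18.59: books and periodicals → 0% + 2.25% district = 2.25% → €0.42
Picture frame (8x10) €21.51: other taxable items → 8% + 1.25% district = 9.25% → €1.99
Webcam €72.26: electronics → 6.75% + 0% district = 6.75% → €4.88
Wireless earbuds €138.78: electronics → 6.75% + 0% district = 6.75% → €9.37
External SSD (1 TB) €171.66: electronics → 6.75% + 0% district = 6.75% → €11.59
Subtotal = €979.83; tax = €67.44; total due = €1047.27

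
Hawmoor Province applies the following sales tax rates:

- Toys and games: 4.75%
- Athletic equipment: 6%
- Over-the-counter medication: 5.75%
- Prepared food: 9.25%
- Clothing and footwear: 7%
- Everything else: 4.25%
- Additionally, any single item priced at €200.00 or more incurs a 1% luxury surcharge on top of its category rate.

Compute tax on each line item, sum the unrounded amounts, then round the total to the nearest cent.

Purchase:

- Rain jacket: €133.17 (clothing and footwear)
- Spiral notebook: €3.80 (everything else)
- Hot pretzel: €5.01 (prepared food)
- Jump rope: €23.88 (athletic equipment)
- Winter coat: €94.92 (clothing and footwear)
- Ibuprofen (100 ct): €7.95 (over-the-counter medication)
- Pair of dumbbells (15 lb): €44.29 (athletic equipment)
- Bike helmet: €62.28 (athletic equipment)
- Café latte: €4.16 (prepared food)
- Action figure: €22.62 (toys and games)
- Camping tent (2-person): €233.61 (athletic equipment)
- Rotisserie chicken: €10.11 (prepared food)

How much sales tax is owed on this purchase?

€43.62

Rain jacket €133.17: clothing and footwear → 7% → €9.3219
Spiral notebook €3.80: everything else → 4.25% → €0.1615
Hot pretzel €5.01: prepared food → 9.25% → €0.463425
Jump rope €23.88: athletic equipment → 6% → €1.4328
Winter coat €94.92: clothing and footwear → 7% → €6.6444
Ibuprofen (100 ct) €7.95: over-the-counter medication → 5.75% → €0.457125
Pair of dumbbells (15 lb) €44.29: athletic equipment → 6% → €2.6574
Bike helmet €62.28: athletic equipment → 6% → €3.7368
Café latte €4.16: prepared food → 9.25% → €0.3848
Action figure €22.62: toys and games → 4.75% → €1.07445
Camping tent (2-person) €233.61: athletic equipment → 6% + 1% surcharge = 7% → €16.3527
Rotisserie chicken €10.11: prepared food → 9.25% → €0.935175
Unrounded tax sum = €43.622475 → €43.62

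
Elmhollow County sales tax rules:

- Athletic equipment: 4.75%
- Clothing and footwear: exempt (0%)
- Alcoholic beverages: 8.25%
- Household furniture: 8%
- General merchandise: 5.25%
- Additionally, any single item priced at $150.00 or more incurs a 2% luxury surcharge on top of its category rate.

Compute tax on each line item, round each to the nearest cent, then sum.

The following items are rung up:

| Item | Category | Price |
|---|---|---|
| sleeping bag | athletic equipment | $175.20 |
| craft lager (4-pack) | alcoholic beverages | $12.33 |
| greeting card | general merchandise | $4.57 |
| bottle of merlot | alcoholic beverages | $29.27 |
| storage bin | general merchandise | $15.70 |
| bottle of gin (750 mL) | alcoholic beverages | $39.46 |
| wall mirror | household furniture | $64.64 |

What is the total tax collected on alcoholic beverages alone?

$6.69

Craft lager (4-pack) $12.33: alcoholic beverages → 8.25% → $1.02
Bottle of merlot $29.27: alcoholic beverages → 8.25% → $2.41
Bottle of gin (750 mL) $39.46: alcoholic beverages → 8.25% → $3.26
Tax on alcoholic beverages = $1.02 + $2.41 + $3.26 = $6.69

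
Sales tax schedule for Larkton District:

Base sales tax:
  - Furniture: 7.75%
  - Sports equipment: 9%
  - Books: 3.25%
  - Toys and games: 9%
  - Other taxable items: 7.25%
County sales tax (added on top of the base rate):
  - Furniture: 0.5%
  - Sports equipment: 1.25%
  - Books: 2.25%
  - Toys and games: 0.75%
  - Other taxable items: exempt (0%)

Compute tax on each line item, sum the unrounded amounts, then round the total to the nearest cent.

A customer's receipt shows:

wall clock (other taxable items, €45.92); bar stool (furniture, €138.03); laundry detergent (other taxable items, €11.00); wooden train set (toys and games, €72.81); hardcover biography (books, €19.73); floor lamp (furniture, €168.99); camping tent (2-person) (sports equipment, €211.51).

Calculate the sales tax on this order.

€59.32

Wall clock €45.92: other taxable items → 7.25% + 0% county = 7.25% → €3.3292
Bar stool €138.03: furniture → 7.75% + 0.5% county = 8.25% → €11.387475
Laundry detergent €11.00: other taxable items → 7.25% + 0% county = 7.25% → €0.7975
Wooden train set €72.81: toys and games → 9% + 0.75% county = 9.75% → €7.098975
Hardcover biography €19.73: books → 3.25% + 2.25% county = 5.5% → €1.08515
Floor lamp €168.99: furniture → 7.75% + 0.5% county = 8.25% → €13.941675
Camping tent (2-person) €211.51: sports equipment → 9% + 1.25% county = 10.25% → €21.679775
Unrounded tax sum = €59.31975 → €59.32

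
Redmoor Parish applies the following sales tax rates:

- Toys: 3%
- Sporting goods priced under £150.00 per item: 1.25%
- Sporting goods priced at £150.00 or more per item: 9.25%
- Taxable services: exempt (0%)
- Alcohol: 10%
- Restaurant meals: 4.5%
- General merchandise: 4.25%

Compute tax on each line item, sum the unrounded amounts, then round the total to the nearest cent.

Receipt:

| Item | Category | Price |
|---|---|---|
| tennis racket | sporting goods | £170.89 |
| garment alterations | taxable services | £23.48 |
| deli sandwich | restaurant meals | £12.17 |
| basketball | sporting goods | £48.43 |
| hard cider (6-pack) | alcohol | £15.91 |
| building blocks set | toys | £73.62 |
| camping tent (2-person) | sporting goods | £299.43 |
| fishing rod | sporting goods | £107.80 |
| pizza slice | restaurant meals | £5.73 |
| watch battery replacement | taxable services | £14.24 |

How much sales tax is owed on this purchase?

£50.06

Tennis racket £170.89: sporting goods, £150.00 or more → 9.25% → £15.807325
Garment alterations £23.48: taxable services → 0% → £0.00
Deli sandwich £12.17: restaurant meals → 4.5% → £0.54765
Basketball £48.43: sporting goods, under £150.00 → 1.25% → £0.605375
Hard cider (6-pack) £15.91: alcohol → 10% → £1.591
Building blocks set £73.62: toys → 3% → £2.2086
Camping tent (2-person) £299.43: sporting goods, £150.00 or more → 9.25% → £27.697275
Fishing rod £107.80: sporting goods, under £150.00 → 1.25% → £1.3475
Pizza slice £5.73: restaurant meals → 4.5% → £0.25785
Watch battery replacement £14.24: taxable services → 0% → £0.00
Unrounded tax sum = £50.062575 → £50.06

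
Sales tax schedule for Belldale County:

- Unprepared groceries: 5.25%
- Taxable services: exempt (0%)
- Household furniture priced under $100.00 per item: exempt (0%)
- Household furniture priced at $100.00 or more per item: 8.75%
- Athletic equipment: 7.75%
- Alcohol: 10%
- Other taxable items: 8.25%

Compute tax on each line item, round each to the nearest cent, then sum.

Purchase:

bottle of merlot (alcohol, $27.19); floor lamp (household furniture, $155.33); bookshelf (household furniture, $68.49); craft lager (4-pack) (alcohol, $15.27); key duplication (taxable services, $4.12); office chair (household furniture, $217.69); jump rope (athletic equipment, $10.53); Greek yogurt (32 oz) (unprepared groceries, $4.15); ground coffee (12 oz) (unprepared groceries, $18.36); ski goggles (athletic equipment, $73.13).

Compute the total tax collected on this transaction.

$44.56

Bottle of merlot $27.19: alcohol → 10% → $2.72
Floor lamp $155.33: household furniture, $100.00 or more → 8.75% → $13.59
Bookshelf $68.49: household furniture, under $100.00 → 0% → $0.00
Craft lager (4-pack) $15.27: alcohol → 10% → $1.53
Key duplication $4.12: taxable services → 0% → $0.00
Office chair $217.69: household furniture, $100.00 or more → 8.75% → $19.05
Jump rope $10.53: athletic equipment → 7.75% → $0.82
Greek yogurt (32 oz) $4.15: unprepared groceries → 5.25% → $0.22
Ground coffee (12 oz) $18.36: unprepared groceries → 5.25% → $0.96
Ski goggles $73.13: athletic equipment → 7.75% → $5.67
Total tax = $2.72 + $13.59 + $1.53 + $19.05 + $0.82 + $0.22 + $0.96 + $5.67 = $44.56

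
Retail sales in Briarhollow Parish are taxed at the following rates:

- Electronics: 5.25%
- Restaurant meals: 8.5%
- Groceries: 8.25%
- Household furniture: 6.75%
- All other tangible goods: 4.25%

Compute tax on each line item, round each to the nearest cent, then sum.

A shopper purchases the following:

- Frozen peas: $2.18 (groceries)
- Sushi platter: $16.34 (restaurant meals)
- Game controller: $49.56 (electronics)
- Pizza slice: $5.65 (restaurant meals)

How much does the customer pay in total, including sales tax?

Frozen peas $2.18: groceries → 8.25% → $0.18
Sushi platter $16.34: restaurant meals → 8.5% → $1.39
Game controller $49.56: electronics → 5.25% → $2.60
Pizza slice $5.65: restaurant meals → 8.5% → $0.48
Subtotal = $73.73; tax = $4.65; total due = $78.38

$78.38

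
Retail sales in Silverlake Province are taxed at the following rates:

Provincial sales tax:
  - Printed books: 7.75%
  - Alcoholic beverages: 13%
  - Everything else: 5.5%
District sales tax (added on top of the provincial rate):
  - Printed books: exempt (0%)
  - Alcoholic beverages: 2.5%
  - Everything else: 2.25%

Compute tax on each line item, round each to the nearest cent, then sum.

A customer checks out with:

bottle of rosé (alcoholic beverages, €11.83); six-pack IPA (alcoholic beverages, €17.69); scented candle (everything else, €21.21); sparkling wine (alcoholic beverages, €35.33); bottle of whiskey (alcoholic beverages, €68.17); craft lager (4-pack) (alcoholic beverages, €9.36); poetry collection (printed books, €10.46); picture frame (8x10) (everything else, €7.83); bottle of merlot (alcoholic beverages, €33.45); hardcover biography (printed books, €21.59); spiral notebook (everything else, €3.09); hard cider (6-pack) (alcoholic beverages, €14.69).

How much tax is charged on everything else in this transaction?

€2.49

Scented candle €21.21: everything else → 5.5% + 2.25% district = 7.75% → €1.64
Picture frame (8x10) €7.83: everything else → 5.5% + 2.25% district = 7.75% → €0.61
Spiral notebook €3.09: everything else → 5.5% + 2.25% district = 7.75% → €0.24
Tax on everything else = €1.64 + €0.61 + €0.24 = €2.49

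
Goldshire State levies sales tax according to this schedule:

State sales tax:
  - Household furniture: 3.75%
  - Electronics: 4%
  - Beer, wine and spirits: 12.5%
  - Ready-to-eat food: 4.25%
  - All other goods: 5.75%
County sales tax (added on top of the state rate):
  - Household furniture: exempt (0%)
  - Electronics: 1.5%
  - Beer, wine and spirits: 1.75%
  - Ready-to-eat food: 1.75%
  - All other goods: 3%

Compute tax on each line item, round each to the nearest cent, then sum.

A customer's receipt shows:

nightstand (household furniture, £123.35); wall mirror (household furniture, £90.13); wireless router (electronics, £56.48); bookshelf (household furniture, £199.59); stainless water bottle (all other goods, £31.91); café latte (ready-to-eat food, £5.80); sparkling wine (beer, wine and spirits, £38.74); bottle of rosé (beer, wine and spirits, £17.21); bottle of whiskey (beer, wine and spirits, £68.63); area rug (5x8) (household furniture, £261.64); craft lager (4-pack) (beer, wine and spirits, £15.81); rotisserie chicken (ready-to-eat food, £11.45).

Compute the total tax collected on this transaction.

£52.24

Nightstand £123.35: household furniture → 3.75% + 0% county = 3.75% → £4.63
Wall mirror £90.13: household furniture → 3.75% + 0% county = 3.75% → £3.38
Wireless router £56.48: electronics → 4% + 1.5% county = 5.5% → £3.11
Bookshelf £199.59: household furniture → 3.75% + 0% county = 3.75% → £7.48
Stainless water bottle £31.91: all other goods → 5.75% + 3% county = 8.75% → £2.79
Café latte £5.80: ready-to-eat food → 4.25% + 1.75% county = 6% → £0.35
Sparkling wine £38.74: beer, wine and spirits → 12.5% + 1.75% county = 14.25% → £5.52
Bottle of rosé £17.21: beer, wine and spirits → 12.5% + 1.75% county = 14.25% → £2.45
Bottle of whiskey £68.63: beer, wine and spirits → 12.5% + 1.75% county = 14.25% → £9.78
Area rug (5x8) £261.64: household furniture → 3.75% + 0% county = 3.75% → £9.81
Craft lager (4-pack) £15.81: beer, wine and spirits → 12.5% + 1.75% county = 14.25% → £2.25
Rotisserie chicken £11.45: ready-to-eat food → 4.25% + 1.75% county = 6% → £0.69
Total tax = £4.63 + £3.38 + £3.11 + £7.48 + £2.79 + £0.35 + £5.52 + £2.45 + £9.78 + £9.81 + £2.25 + £0.69 = £52.24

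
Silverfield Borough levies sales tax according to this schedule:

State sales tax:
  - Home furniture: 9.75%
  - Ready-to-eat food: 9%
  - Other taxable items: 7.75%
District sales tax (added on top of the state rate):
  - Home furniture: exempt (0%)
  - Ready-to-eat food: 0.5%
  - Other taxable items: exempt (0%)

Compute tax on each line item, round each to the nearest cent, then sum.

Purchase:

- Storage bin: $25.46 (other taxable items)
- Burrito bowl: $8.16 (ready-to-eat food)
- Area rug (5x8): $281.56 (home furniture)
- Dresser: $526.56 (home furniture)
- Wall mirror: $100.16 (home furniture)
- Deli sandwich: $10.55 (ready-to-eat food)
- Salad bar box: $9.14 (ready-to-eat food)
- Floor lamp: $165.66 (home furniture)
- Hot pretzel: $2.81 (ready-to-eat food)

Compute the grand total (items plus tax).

$1239.66

Storage bin $25.46: other taxable items → 7.75% + 0% district = 7.75% → $1.97
Burrito bowl $8.16: ready-to-eat food → 9% + 0.5% district = 9.5% → $0.78
Area rug (5x8) $281.56: home furniture → 9.75% + 0% district = 9.75% → $27.45
Dresser $526.56: home furniture → 9.75% + 0% district = 9.75% → $51.34
Wall mirror $100.16: home furniture → 9.75% + 0% district = 9.75% → $9.77
Deli sandwich $10.55: ready-to-eat food → 9% + 0.5% district = 9.5% → $1.00
Salad bar box $9.14: ready-to-eat food → 9% + 0.5% district = 9.5% → $0.87
Floor lamp $165.66: home furniture → 9.75% + 0% district = 9.75% → $16.15
Hot pretzel $2.81: ready-to-eat food → 9% + 0.5% district = 9.5% → $0.27
Subtotal = $1130.06; tax = $109.60; total due = $1239.66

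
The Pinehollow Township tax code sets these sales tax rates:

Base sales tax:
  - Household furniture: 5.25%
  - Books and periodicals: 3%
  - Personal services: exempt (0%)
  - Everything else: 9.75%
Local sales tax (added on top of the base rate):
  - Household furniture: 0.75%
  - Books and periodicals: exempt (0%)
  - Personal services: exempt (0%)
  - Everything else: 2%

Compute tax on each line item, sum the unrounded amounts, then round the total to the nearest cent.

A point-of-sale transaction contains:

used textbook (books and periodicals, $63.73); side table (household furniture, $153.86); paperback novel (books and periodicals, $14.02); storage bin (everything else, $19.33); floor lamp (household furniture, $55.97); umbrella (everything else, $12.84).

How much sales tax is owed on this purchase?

Used textbook $63.73: books and periodicals → 3% + 0% local = 3% → $1.9119
Side table $153.86: household furniture → 5.25% + 0.75% local = 6% → $9.2316
Paperback novel $14.02: books and periodicals → 3% + 0% local = 3% → $0.4206
Storage bin $19.33: everything else → 9.75% + 2% local = 11.75% → $2.271275
Floor lamp $55.97: household furniture → 5.25% + 0.75% local = 6% → $3.3582
Umbrella $12.84: everything else → 9.75% + 2% local = 11.75% → $1.5087
Unrounded tax sum = $18.702275 → $18.70

$18.70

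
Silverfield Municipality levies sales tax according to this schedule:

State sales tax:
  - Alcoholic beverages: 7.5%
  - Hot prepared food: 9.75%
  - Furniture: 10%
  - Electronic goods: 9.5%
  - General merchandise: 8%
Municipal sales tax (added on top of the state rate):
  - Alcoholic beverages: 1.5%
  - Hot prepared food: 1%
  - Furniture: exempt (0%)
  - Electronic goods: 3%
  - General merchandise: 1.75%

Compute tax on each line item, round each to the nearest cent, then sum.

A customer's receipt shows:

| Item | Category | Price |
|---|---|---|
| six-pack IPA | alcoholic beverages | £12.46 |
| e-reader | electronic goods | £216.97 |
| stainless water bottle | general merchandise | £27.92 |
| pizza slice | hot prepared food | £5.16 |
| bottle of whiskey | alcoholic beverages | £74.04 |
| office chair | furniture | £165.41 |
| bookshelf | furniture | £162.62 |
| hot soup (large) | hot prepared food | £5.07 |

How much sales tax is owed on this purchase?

Six-pack IPA £12.46: alcoholic beverages → 7.5% + 1.5% municipal = 9% → £1.12
E-reader £216.97: electronic goods → 9.5% + 3% municipal = 12.5% → £27.12
Stainless water bottle £27.92: general merchandise → 8% + 1.75% municipal = 9.75% → £2.72
Pizza slice £5.16: hot prepared food → 9.75% + 1% municipal = 10.75% → £0.55
Bottle of whiskey £74.04: alcoholic beverages → 7.5% + 1.5% municipal = 9% → £6.66
Office chair £165.41: furniture → 10% + 0% municipal = 10% → £16.54
Bookshelf £162.62: furniture → 10% + 0% municipal = 10% → £16.26
Hot soup (large) £5.07: hot prepared food → 9.75% + 1% municipal = 10.75% → £0.55
Total tax = £1.12 + £27.12 + £2.72 + £0.55 + £6.66 + £16.54 + £16.26 + £0.55 = £71.52

£71.52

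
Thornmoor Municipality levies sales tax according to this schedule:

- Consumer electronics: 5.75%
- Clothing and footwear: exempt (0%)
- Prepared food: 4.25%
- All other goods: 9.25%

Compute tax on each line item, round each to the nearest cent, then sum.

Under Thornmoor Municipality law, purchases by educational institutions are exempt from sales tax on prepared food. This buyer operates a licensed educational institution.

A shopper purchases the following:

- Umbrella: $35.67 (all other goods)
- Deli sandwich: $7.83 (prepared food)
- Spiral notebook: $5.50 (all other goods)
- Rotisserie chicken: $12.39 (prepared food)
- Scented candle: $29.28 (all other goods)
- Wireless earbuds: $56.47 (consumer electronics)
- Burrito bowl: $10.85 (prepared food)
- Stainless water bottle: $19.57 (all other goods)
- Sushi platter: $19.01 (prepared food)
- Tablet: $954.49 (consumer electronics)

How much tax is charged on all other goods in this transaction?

$8.33

Umbrella $35.67: all other goods → 9.25% → $3.30
Spiral notebook $5.50: all other goods → 9.25% → $0.51
Scented candle $29.28: all other goods → 9.25% → $2.71
Stainless water bottle $19.57: all other goods → 9.25% → $1.81
Tax on all other goods = $3.30 + $0.51 + $2.71 + $1.81 = $8.33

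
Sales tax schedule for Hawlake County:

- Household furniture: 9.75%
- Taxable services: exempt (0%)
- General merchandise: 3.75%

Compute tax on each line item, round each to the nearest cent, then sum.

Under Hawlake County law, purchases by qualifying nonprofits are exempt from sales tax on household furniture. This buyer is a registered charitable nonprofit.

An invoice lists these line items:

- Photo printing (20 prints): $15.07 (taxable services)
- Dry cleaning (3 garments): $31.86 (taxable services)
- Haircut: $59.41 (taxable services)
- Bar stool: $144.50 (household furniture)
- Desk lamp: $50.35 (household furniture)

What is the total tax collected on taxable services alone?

Photo printing (20 prints) $15.07: taxable services → 0% → $0.00
Dry cleaning (3 garments) $31.86: taxable services → 0% → $0.00
Haircut $59.41: taxable services → 0% → $0.00
Tax on taxable services = $0.00 + $0.00 + $0.00 = $0.00

$0.00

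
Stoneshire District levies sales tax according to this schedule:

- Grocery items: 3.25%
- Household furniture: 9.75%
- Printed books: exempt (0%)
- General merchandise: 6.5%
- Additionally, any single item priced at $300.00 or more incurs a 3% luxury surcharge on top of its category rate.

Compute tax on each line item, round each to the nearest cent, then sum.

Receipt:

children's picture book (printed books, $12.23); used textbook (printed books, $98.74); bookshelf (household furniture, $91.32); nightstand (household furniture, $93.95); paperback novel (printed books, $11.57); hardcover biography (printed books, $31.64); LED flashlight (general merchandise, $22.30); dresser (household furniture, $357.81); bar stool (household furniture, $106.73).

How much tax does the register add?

Children's picture book $12.23: printed books → 0% → $0.00
Used textbook $98.74: printed books → 0% → $0.00
Bookshelf $91.32: household furniture → 9.75% → $8.90
Nightstand $93.95: household furniture → 9.75% → $9.16
Paperback novel $11.57: printed books → 0% → $0.00
Hardcover biography $31.64: printed books → 0% → $0.00
LED flashlight $22.30: general merchandise → 6.5% → $1.45
Dresser $357.81: household furniture → 9.75% + 3% surcharge = 12.75% → $45.62
Bar stool $106.73: household furniture → 9.75% → $10.41
Total tax = $8.90 + $9.16 + $1.45 + $45.62 + $10.41 = $75.54

$75.54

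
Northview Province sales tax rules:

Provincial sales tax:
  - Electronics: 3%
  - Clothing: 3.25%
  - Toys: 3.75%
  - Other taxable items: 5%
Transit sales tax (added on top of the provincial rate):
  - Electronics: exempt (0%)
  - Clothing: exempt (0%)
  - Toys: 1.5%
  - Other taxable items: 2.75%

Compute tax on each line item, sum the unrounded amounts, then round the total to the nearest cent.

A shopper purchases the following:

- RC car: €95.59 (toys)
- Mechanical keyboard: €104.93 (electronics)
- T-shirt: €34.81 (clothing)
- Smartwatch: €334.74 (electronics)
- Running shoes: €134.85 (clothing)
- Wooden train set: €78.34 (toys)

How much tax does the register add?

RC car €95.59: toys → 3.75% + 1.5% transit = 5.25% → €5.018475
Mechanical keyboard €104.93: electronics → 3% + 0% transit = 3% → €3.1479
T-shirt €34.81: clothing → 3.25% + 0% transit = 3.25% → €1.131325
Smartwatch €334.74: electronics → 3% + 0% transit = 3% → €10.0422
Running shoes €134.85: clothing → 3.25% + 0% transit = 3.25% → €4.382625
Wooden train set €78.34: toys → 3.75% + 1.5% transit = 5.25% → €4.11285
Unrounded tax sum = €27.835375 → €27.84

€27.84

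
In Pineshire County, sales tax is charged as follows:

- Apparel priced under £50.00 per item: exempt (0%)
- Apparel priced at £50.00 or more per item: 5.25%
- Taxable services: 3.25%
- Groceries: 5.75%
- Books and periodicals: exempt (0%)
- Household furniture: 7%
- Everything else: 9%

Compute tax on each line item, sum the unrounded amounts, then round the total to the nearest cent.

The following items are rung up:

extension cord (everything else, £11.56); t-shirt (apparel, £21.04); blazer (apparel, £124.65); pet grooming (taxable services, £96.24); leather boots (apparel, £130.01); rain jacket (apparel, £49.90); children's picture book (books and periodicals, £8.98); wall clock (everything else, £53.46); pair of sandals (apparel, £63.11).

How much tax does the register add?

Extension cord £11.56: everything else → 9% → £1.0404
T-shirt £21.04: apparel, under £50.00 → 0% → £0.00
Blazer £124.65: apparel, £50.00 or more → 5.25% → £6.544125
Pet grooming £96.24: taxable services → 3.25% → £3.1278
Leather boots £130.01: apparel, £50.00 or more → 5.25% → £6.825525
Rain jacket £49.90: apparel, under £50.00 → 0% → £0.00
Children's picture book £8.98: books and periodicals → 0% → £0.00
Wall clock £53.46: everything else → 9% → £4.8114
Pair of sandals £63.11: apparel, £50.00 or more → 5.25% → £3.313275
Unrounded tax sum = £25.662525 → £25.66

£25.66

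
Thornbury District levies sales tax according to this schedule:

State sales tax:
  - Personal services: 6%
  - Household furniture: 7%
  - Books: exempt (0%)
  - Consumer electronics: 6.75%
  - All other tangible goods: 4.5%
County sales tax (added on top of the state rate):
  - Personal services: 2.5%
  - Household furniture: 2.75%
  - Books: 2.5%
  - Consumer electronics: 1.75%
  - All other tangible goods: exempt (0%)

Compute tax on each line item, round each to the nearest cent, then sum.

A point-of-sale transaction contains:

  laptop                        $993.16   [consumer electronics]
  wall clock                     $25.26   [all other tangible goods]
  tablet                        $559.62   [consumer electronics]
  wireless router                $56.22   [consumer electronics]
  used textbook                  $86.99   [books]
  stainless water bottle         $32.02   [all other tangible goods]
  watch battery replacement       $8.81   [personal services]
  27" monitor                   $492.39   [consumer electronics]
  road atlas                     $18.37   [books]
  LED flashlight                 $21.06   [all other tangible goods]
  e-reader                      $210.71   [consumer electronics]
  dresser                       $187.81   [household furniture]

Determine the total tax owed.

Laptop $993.16: consumer electronics → 6.75% + 1.75% county = 8.5% → $84.42
Wall clock $25.26: all other tangible goods → 4.5% + 0% county = 4.5% → $1.14
Tablet $559.62: consumer electronics → 6.75% + 1.75% county = 8.5% → $47.57
Wireless router $56.22: consumer electronics → 6.75% + 1.75% county = 8.5% → $4.78
Used textbook $86.99: books → 0% + 2.5% county = 2.5% → $2.17
Stainless water bottle $32.02: all other tangible goods → 4.5% + 0% county = 4.5% → $1.44
Watch battery replacement $8.81: personal services → 6% + 2.5% county = 8.5% → $0.75
27" monitor $492.39: consumer electronics → 6.75% + 1.75% county = 8.5% → $41.85
Road atlas $18.37: books → 0% + 2.5% county = 2.5% → $0.46
LED flashlight $21.06: all other tangible goods → 4.5% + 0% county = 4.5% → $0.95
E-reader $210.71: consumer electronics → 6.75% + 1.75% county = 8.5% → $17.91
Dresser $187.81: household furniture → 7% + 2.75% county = 9.75% → $18.31
Total tax = $84.42 + $1.14 + $47.57 + $4.78 + $2.17 + $1.44 + $0.75 + $41.85 + $0.46 + $0.95 + $17.91 + $18.31 = $221.75

$221.75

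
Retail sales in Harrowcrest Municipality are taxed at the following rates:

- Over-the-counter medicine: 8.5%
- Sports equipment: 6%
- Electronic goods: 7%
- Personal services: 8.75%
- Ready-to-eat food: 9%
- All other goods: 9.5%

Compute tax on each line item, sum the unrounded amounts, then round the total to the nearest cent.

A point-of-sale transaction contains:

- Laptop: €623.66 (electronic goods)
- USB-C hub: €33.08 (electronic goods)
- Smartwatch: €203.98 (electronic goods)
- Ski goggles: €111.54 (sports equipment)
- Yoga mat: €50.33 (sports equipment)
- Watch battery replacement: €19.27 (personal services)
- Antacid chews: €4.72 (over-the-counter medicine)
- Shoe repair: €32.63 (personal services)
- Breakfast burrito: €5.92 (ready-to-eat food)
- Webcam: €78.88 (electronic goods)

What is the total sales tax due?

€80.96

Laptop €623.66: electronic goods → 7% → €43.6562
USB-C hub €33.08: electronic goods → 7% → €2.3156
Smartwatch €203.98: electronic goods → 7% → €14.2786
Ski goggles €111.54: sports equipment → 6% → €6.6924
Yoga mat €50.33: sports equipment → 6% → €3.0198
Watch battery replacement €19.27: personal services → 8.75% → €1.686125
Antacid chews €4.72: over-the-counter medicine → 8.5% → €0.4012
Shoe repair €32.63: personal services → 8.75% → €2.855125
Breakfast burrito €5.92: ready-to-eat food → 9% → €0.5328
Webcam €78.88: electronic goods → 7% → €5.5216
Unrounded tax sum = €80.95945 → €80.96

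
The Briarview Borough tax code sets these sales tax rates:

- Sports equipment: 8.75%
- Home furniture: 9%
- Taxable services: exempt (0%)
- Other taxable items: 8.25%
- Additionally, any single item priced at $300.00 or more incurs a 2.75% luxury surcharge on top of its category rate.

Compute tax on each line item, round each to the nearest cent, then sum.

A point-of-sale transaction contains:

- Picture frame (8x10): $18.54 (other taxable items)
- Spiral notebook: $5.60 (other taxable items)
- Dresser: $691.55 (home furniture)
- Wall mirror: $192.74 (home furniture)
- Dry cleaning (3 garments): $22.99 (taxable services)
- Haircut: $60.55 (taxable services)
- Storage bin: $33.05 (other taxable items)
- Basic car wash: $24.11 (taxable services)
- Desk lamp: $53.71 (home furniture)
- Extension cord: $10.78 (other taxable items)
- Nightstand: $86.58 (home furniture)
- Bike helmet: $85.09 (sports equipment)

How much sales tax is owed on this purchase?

Picture frame (8x10) $18.54: other taxable items → 8.25% → $1.53
Spiral notebook $5.60: other taxable items → 8.25% → $0.46
Dresser $691.55: home furniture → 9% + 2.75% surcharge = 11.75% → $81.26
Wall mirror $192.74: home furniture → 9% → $17.35
Dry cleaning (3 garments) $22.99: taxable services → 0% → $0.00
Haircut $60.55: taxable services → 0% → $0.00
Storage bin $33.05: other taxable items → 8.25% → $2.73
Basic car wash $24.11: taxable services → 0% → $0.00
Desk lamp $53.71: home furniture → 9% → $4.83
Extension cord $10.78: other taxable items → 8.25% → $0.89
Nightstand $86.58: home furniture → 9% → $7.79
Bike helmet $85.09: sports equipment → 8.75% → $7.45
Total tax = $1.53 + $0.46 + $81.26 + $17.35 + $2.73 + $4.83 + $0.89 + $7.79 + $7.45 = $124.29

$124.29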